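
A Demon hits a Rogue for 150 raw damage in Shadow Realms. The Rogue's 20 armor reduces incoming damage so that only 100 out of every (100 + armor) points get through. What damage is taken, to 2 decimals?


actual = 150 * 100 / (100 + 20)
= 150 * 100 / 120
= 15000 / 120
= 125.00

125.00 damage


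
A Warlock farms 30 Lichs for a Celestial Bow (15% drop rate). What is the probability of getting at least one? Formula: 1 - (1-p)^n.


P(at least one) = 1 - P(none) = 1 - (1-p)^n
p = 15/100 = 0.15
1 - p = 0.85
(1 - p)^30 = 0.85^30 = 0.007631
P(at least one) = 1 - 0.007631 = 0.9924

0.9924


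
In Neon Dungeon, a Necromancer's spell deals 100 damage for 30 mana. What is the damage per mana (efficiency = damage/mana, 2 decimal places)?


Efficiency = damage / mana
= 100 / 30
= 3.33

3.33 dmg/mana


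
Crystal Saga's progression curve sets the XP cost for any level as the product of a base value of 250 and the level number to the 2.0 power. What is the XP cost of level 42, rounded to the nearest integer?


XP = 250 * level^2.0
Substitute level = 42:
XP = 250 * 42^2.0
= 250 * 1764.0
= 441000

441000 XP


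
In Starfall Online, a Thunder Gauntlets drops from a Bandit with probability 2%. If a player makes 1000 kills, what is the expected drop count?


Expected drops = kills * (drop_rate / 100)
= 1000 * (2 / 100)
= 1000 * 0.02
= 20.0

20.0 drops


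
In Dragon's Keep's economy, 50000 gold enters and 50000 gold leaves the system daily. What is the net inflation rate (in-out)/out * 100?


Net gold = 50000 - 50000 = 0
Inflation rate = net / sunk * 100 = 0 / 50000 * 100
= 0.0 * 100
= 0.00%

0.00%


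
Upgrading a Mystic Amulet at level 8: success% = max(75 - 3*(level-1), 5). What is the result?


raw_rate = 75 - 3 * (8 - 1)
= 75 - 3 * 7
= 75 - 21
= 54
Apply floor: max(54, 5) = 54%

54%


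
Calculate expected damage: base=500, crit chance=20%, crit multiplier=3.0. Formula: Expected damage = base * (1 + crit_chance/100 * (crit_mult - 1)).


E[dmg] = base * (1 + crit_chance * (crit_mult - 1))
cc as decimal = 20/100 = 0.2
cm - 1 = 3.0 - 1 = 2.0
Bonus factor = 0.2 * 2.0 = 0.4
Total multiplier = 1 + 0.4 = 1.4
Expected damage = 500 * 1.4 = 700.00

700.00 damage


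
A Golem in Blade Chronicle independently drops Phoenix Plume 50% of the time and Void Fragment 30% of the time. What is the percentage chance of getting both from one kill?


For independent events, P(both) = P(A) * P(B)
= 50% * 30%
= 1500 / 100 %
= 15.0%

15.0%


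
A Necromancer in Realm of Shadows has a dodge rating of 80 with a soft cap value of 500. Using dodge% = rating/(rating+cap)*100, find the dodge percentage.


dodge% = 80 / (80 + 500) * 100
= 80 / 580 * 100
= 0.137931 * 100
= 13.79%

13.79%


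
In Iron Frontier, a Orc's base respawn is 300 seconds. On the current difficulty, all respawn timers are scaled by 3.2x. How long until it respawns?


Respawn time = base * multiplier
= 300 * 3.2
= 960.0 seconds

960.0 seconds


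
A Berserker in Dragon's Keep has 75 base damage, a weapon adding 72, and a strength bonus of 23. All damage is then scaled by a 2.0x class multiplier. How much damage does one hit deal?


Sum base + weapon + str = 75 + 72 + 23 = 170
Multiply by 2.0:
170 * 2.0 = 340.0

340.0 damage


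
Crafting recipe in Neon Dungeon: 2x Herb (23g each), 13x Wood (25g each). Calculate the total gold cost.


Cost breakdown:
  Herb: 2 * 23 = 46
  Wood: 13 * 25 = 325
Total = 46 + 325 = 371

371 gold


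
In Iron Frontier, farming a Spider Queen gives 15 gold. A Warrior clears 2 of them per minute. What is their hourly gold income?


Gold per minute = 15 * 2 = 30
Gold per hour = 30 * 60 = 1800

1800 gold/hour


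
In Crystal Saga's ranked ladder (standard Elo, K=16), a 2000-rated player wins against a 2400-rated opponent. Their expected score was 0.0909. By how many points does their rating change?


Elo update: delta = K * (S - Ea), where S = 1 (wins)
S - Ea = 1 - 0.0909 = 0.9091
Rating change = 16 * 0.9091
= 14.55

14.55 rating points


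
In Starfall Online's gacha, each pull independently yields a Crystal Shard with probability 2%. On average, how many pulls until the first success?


Expected pulls for a geometric distribution = 1/p = 100 / rate%
= 100 / 2
= 50.0

50.0 pulls


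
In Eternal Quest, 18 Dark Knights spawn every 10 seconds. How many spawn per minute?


Spawns per minute = count * (60 / interval)
= 18 * (60 / 10)
= 18 * 6.0
= 108.0

108.0 per minute


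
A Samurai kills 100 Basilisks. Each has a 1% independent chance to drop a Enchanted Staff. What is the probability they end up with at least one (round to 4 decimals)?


P(at least one) = 1 - P(none) = 1 - (1-p)^n
p = 1/100 = 0.01
1 - p = 0.99
(1 - p)^100 = 0.99^100 = 0.366032
P(at least one) = 1 - 0.366032 = 0.6340

0.6340


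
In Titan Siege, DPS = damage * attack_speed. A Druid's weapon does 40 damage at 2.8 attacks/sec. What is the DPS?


DPS = damage * attack_speed
= 40 * 2.8
= 112.0

112.0 DPS


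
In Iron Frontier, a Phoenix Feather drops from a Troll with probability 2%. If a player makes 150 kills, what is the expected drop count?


Expected drops = kills * (drop_rate / 100)
= 150 * (2 / 100)
= 150 * 0.02
= 3.0

3.0 drops


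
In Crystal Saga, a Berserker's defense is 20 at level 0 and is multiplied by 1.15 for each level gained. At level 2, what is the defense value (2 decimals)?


value = base * growth^level
= 20 * 1.15^2
= 20 * 1.3225
= 26.45

26.45 defense


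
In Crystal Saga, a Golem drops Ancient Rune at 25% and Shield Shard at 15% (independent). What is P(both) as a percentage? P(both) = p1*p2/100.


For independent events, P(both) = P(A) * P(B)
= 25% * 15%
= 375 / 100 %
= 3.75%

3.75%


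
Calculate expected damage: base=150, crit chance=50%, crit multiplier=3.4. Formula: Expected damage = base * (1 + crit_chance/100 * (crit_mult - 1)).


E[dmg] = base * (1 + crit_chance * (crit_mult - 1))
cc as decimal = 50/100 = 0.5
cm - 1 = 3.4 - 1 = 2.4
Bonus factor = 0.5 * 2.4 = 1.2
Total multiplier = 1 + 1.2 = 2.2
Expected damage = 150 * 2.2 = 330.00

330.00 damage


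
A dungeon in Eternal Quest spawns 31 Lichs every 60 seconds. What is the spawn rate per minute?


Spawns per minute = count * (60 / interval)
= 31 * (60 / 60)
= 31 * 1.0
= 31.0

31.0 per minute


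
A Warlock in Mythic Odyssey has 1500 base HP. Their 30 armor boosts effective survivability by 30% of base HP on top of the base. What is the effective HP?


EHP = 1500 * (1 + 30/100)
= 1500 * (1 + 0.3)
= 1500 * 1.3
= 1950.0

1950.0 EHP


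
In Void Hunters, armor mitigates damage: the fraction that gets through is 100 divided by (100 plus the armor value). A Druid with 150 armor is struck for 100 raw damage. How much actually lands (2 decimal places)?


actual = 100 * 100 / (100 + 150)
= 100 * 100 / 250
= 10000 / 250
= 40.00

40.00 damage


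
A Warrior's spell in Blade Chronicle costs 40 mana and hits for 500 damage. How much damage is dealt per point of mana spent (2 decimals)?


Efficiency = damage / mana
= 500 / 40
= 12.50

12.50 dmg/mana


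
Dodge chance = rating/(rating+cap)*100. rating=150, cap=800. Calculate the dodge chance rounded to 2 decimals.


dodge% = 150 / (150 + 800) * 100
= 150 / 950 * 100
= 0.157895 * 100
= 15.79%

15.79%


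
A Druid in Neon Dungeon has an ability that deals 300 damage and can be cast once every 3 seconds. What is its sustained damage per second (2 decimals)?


DPS = damage / cooldown
= 300 / 3
= 100.00

100.00 DPS


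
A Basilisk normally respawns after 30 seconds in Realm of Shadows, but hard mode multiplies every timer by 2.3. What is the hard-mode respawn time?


Respawn time = base * multiplier
= 30 * 2.3
= 69.0 seconds

69.0 seconds


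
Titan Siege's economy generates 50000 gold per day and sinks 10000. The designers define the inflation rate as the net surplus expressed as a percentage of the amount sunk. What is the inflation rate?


Net gold = 50000 - 10000 = 40000
Inflation rate = net / sunk * 100 = 40000 / 10000 * 100
= 4.0 * 100
= 400.00%

400.00%


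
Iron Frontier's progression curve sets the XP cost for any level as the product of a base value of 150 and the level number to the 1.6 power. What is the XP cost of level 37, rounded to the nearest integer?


XP = 150 * level^1.6
Substitute level = 37:
XP = 150 * 37^1.6
= 150 * 322.9407
= 48441

48441 XP


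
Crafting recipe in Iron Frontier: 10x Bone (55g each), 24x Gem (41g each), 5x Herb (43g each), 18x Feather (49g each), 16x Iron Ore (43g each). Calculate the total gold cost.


Cost breakdown:
  Bone: 10 * 55 = 550
  Gem: 24 * 41 = 984
  Herb: 5 * 43 = 215
  Feather: 18 * 49 = 882
  Iron Ore: 16 * 43 = 688
Total = 550 + 984 + 215 + 882 + 688 = 3319

3319 gold


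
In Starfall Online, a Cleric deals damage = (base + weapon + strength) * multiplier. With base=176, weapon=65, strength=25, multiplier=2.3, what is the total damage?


Sum base + weapon + str = 176 + 65 + 25 = 266
Multiply by 2.3:
266 * 2.3 = 611.8

611.8 damage


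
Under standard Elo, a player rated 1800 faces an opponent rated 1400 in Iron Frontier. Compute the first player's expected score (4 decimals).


Elo expected score: Ea = 1/(1 + 10^((Rb-Ra)/400))
Rb - Ra = 1400 - 1800 = -400
(Rb-Ra)/400 = -400/400 = -1.0
10^-1.0 = 0.1
Ea = 1/(1 + 0.1) = 1/1.1 = 0.9091

0.9091


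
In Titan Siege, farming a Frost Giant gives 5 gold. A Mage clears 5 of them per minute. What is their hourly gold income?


Gold per minute = 5 * 5 = 25
Gold per hour = 25 * 60 = 1500

1500 gold/hour


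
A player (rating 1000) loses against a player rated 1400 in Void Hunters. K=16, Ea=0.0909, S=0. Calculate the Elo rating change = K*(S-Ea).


Elo update: delta = K * (S - Ea), where S = 0 (loses)
S - Ea = 0 - 0.0909 = -0.0909
Rating change = 16 * -0.0909
= -1.45

-1.45 rating points


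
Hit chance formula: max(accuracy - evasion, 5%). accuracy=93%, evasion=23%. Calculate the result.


accuracy - evasion = 93 - 23 = 70
Apply floor: max(70, 5) = 70
Hit chance = 70%

70%


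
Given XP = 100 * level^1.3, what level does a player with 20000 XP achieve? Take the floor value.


XP = 100 * level^1.3, so level = (XP / 100)^(1/1.3)
= (20000 / 100)^(1/1.3)
= 200.0^0.7692
= 58.8875
Floor: level = 58

level 58


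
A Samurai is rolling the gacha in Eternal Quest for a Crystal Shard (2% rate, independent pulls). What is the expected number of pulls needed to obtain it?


Expected pulls for a geometric distribution = 1/p = 100 / rate%
= 100 / 2
= 50.0

50.0 pulls


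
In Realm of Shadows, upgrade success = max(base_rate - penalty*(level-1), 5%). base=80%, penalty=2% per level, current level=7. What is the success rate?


raw_rate = 80 - 2 * (7 - 1)
= 80 - 2 * 6
= 80 - 12
= 68
Apply floor: max(68, 5) = 68%

68%


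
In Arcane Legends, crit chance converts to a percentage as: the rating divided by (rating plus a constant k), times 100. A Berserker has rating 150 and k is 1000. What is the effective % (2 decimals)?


effective% = rating / (rating + k) * 100
= 150 / (150 + 1000) * 100
= 150 / 1150 * 100
= 0.130435 * 100
= 13.04%

13.04%


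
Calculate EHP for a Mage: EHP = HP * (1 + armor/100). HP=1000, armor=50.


EHP = 1000 * (1 + 50/100)
= 1000 * (1 + 0.5)
= 1000 * 1.5
= 1500.0

1500.0 EHP


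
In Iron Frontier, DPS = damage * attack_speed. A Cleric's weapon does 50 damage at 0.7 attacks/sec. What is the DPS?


DPS = damage * attack_speed
= 50 * 0.7
= 35.0

35.0 DPS


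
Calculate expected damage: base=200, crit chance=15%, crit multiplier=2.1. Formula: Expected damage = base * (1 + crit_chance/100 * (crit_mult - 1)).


E[dmg] = base * (1 + crit_chance * (crit_mult - 1))
cc as decimal = 15/100 = 0.15
cm - 1 = 2.1 - 1 = 1.1
Bonus factor = 0.15 * 1.1 = 0.165
Total multiplier = 1 + 0.165 = 1.165
Expected damage = 200 * 1.165 = 233.00

233.00 damage


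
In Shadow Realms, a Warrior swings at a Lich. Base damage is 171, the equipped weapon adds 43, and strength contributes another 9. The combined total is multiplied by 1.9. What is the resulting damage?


Sum base + weapon + str = 171 + 43 + 9 = 223
Multiply by 1.9:
223 * 1.9 = 423.7

423.7 damage


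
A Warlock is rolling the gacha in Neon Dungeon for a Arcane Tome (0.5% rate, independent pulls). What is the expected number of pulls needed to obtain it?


Expected pulls for a geometric distribution = 1/p = 100 / rate%
= 100 / 0.5
= 200.0

200.0 pulls


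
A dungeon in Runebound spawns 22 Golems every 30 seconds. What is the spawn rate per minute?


Spawns per minute = count * (60 / interval)
= 22 * (60 / 30)
= 22 * 2.0
= 44.0

44.0 per minute


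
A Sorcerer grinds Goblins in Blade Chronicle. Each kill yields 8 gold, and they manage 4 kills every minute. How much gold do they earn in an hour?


Gold per minute = 8 * 4 = 32
Gold per hour = 32 * 60 = 1920

1920 gold/hour


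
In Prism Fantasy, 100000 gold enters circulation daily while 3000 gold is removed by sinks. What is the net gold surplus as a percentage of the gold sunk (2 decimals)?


Net gold = 100000 - 3000 = 97000
Inflation rate = net / sunk * 100 = 97000 / 3000 * 100
= 32.333333 * 100
= 3233.33%

3233.33%


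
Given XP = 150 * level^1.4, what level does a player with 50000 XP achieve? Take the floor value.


XP = 150 * level^1.4, so level = (XP / 150)^(1/1.4)
= (50000 / 150)^(1/1.4)
= 333.3333^0.7143
= 63.3952
Floor: level = 63

level 63


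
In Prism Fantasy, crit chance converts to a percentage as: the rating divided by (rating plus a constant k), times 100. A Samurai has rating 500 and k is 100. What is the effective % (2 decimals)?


effective% = rating / (rating + k) * 100
= 500 / (500 + 100) * 100
= 500 / 600 * 100
= 0.833333 * 100
= 83.33%

83.33%


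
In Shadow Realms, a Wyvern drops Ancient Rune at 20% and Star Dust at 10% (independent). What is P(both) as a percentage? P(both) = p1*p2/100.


For independent events, P(both) = P(A) * P(B)
= 20% * 10%
= 200 / 100 %
= 2.0%

2.0%


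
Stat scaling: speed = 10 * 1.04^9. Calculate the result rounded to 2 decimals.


value = base * growth^level
= 10 * 1.04^9
= 10 * 1.423312
= 14.23

14.23 speed


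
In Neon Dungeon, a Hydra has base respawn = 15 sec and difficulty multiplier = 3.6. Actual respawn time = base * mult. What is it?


Respawn time = base * multiplier
= 15 * 3.6
= 54.0 seconds

54.0 seconds


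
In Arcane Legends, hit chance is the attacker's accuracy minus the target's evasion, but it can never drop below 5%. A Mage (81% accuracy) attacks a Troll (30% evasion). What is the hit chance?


accuracy - evasion = 81 - 30 = 51
Apply floor: max(51, 5) = 51
Hit chance = 51%

51%


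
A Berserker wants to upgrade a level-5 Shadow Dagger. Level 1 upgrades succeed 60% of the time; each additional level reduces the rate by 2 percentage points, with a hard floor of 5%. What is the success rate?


raw_rate = 60 - 2 * (5 - 1)
= 60 - 2 * 4
= 60 - 8
= 52
Apply floor: max(52, 5) = 52%

52%


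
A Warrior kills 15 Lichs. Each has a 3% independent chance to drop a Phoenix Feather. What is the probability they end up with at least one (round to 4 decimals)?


P(at least one) = 1 - P(none) = 1 - (1-p)^n
p = 3/100 = 0.03
1 - p = 0.97
(1 - p)^15 = 0.97^15 = 0.633251
P(at least one) = 1 - 0.633251 = 0.3667

0.3667


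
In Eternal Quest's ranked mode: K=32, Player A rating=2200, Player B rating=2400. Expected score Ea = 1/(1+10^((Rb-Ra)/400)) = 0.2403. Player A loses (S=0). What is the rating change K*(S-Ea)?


Elo update: delta = K * (S - Ea), where S = 0 (loses)
S - Ea = 0 - 0.2403 = -0.2403
Rating change = 32 * -0.2403
= -7.69

-7.69 rating points


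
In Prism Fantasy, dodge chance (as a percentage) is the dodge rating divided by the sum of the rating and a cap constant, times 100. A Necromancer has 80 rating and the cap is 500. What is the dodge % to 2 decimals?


dodge% = 80 / (80 + 500) * 100
= 80 / 580 * 100
= 0.137931 * 100
= 13.79%

13.79%


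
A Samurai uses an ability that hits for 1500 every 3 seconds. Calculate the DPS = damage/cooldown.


DPS = damage / cooldown
= 1500 / 3
= 500.00

500.00 DPS


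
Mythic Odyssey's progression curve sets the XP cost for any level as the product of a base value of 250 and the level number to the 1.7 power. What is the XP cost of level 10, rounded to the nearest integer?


XP = 250 * level^1.7
Substitute level = 10:
XP = 250 * 10^1.7
= 250 * 50.1187
= 12530

12530 XP


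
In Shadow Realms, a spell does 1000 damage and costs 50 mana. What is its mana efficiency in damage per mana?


Efficiency = damage / mana
= 1000 / 50
= 20.00

20.00 dmg/mana


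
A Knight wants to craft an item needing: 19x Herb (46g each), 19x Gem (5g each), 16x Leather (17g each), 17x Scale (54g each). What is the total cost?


Cost breakdown:
  Herb: 19 * 46 = 874
  Gem: 19 * 5 = 95
  Leather: 16 * 17 = 272
  Scale: 17 * 54 = 918
Total = 874 + 95 + 272 + 918 = 2159

2159 gold


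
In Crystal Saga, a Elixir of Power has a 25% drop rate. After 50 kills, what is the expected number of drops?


Expected drops = kills * (drop_rate / 100)
= 50 * (25 / 100)
= 50 * 0.25
= 12.5

12.5 drops


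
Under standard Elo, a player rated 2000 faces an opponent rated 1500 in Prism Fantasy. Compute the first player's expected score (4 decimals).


Elo expected score: Ea = 1/(1 + 10^((Rb-Ra)/400))
Rb - Ra = 1500 - 2000 = -500
(Rb-Ra)/400 = -500/400 = -1.25
10^-1.25 = 0.056234
Ea = 1/(1 + 0.056234) = 1/1.056234 = 0.9468

0.9468


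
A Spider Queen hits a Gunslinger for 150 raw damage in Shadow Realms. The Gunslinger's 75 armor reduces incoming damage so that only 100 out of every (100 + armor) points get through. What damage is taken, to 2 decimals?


actual = 150 * 100 / (100 + 75)
= 150 * 100 / 175
= 15000 / 175
= 85.71

85.71 damage


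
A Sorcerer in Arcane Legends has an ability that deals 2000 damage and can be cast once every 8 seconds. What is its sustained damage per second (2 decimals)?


DPS = damage / cooldown
= 2000 / 8
= 250.00

250.00 DPS


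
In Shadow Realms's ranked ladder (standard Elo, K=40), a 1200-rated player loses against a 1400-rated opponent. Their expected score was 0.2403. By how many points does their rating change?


Elo update: delta = K * (S - Ea), where S = 0 (loses)
S - Ea = 0 - 0.2403 = -0.2403
Rating change = 40 * -0.2403
= -9.61

-9.61 rating points


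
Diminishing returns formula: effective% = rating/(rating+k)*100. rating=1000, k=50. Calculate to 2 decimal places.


effective% = rating / (rating + k) * 100
= 1000 / (1000 + 50) * 100
= 1000 / 1050 * 100
= 0.952381 * 100
= 95.24%

95.24%


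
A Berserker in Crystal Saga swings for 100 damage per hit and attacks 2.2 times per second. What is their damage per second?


DPS = damage * attack_speed
= 100 * 2.2
= 220.0

220.0 DPS


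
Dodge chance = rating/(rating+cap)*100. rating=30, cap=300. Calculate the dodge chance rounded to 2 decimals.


dodge% = 30 / (30 + 300) * 100
= 30 / 330 * 100
= 0.090909 * 100
= 9.09%

9.09%


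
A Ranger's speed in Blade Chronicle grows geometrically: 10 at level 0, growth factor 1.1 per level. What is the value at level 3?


value = base * growth^level
= 10 * 1.1^3
= 10 * 1.331
= 13.31

13.31 speed


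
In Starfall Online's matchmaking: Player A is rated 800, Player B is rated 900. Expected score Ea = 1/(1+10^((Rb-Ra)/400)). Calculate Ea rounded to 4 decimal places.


Elo expected score: Ea = 1/(1 + 10^((Rb-Ra)/400))
Rb - Ra = 900 - 800 = 100
(Rb-Ra)/400 = 100/400 = 0.25
10^0.25 = 1.778279
Ea = 1/(1 + 1.778279) = 1/2.778279 = 0.3599

0.3599


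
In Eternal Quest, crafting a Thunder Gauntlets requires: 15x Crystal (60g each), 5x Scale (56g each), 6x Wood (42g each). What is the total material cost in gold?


Cost breakdown:
  Crystal: 15 * 60 = 900
  Scale: 5 * 56 = 280
  Wood: 6 * 42 = 252
Total = 900 + 280 + 252 = 1432

1432 gold


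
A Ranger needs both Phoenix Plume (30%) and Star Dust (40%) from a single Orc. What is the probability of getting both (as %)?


For independent events, P(both) = P(A) * P(B)
= 30% * 40%
= 1200 / 100 %
= 12.0%

12.0%


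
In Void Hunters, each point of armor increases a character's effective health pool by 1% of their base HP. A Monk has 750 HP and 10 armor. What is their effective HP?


EHP = 750 * (1 + 10/100)
= 750 * (1 + 0.1)
= 750 * 1.1
= 825.0

825.0 EHP


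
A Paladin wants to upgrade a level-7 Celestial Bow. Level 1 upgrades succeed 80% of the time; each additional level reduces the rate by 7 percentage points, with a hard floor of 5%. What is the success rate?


raw_rate = 80 - 7 * (7 - 1)
= 80 - 7 * 6
= 80 - 42
= 38
Apply floor: max(38, 5) = 38%

38%


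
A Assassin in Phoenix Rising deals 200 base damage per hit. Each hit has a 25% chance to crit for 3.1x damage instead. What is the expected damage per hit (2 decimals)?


E[dmg] = base * (1 + crit_chance * (crit_mult - 1))
cc as decimal = 25/100 = 0.25
cm - 1 = 3.1 - 1 = 2.1
Bonus factor = 0.25 * 2.1 = 0.525
Total multiplier = 1 + 0.525 = 1.525
Expected damage = 200 * 1.525 = 305.00

305.00 damage


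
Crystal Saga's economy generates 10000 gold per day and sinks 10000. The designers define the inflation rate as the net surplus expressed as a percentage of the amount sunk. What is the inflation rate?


Net gold = 10000 - 10000 = 0
Inflation rate = net / sunk * 100 = 0 / 10000 * 100
= 0.0 * 100
= 0.00%

0.00%


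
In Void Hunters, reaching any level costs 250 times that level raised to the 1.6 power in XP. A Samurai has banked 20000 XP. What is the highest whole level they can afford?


XP = 250 * level^1.6, so level = (XP / 250)^(1/1.6)
= (20000 / 250)^(1/1.6)
= 80.0^0.625
= 15.4679
Floor: level = 15

level 15


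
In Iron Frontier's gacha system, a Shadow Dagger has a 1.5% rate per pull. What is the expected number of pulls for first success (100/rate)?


Expected pulls for a geometric distribution = 1/p = 100 / rate%
= 100 / 1.5
= 66.67

66.67 pulls


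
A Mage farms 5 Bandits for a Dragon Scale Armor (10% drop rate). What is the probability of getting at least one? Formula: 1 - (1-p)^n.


P(at least one) = 1 - P(none) = 1 - (1-p)^n
p = 10/100 = 0.1
1 - p = 0.9
(1 - p)^5 = 0.9^5 = 0.590490
P(at least one) = 1 - 0.590490 = 0.4095

0.4095


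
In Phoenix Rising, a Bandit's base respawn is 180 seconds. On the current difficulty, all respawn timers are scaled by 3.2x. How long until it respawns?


Respawn time = base * multiplier
= 180 * 3.2
= 576.0 seconds

576.0 seconds


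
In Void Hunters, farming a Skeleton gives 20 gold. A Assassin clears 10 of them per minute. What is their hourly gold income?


Gold per minute = 20 * 10 = 200
Gold per hour = 200 * 60 = 12000

12000 gold/hour


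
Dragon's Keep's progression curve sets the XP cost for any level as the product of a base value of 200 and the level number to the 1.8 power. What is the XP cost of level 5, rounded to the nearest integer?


XP = 200 * level^1.8
Substitute level = 5:
XP = 200 * 5^1.8
= 200 * 18.1195
= 3624

3624 XP


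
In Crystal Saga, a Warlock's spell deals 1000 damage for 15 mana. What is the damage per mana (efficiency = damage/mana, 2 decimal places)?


Efficiency = damage / mana
= 1000 / 15
= 66.67

66.67 dmg/mana


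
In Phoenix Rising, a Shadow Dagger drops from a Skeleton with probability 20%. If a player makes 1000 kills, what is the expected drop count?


Expected drops = kills * (drop_rate / 100)
= 1000 * (20 / 100)
= 1000 * 0.2
= 200.0

200.0 drops


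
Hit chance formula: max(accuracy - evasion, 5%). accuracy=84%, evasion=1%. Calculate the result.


accuracy - evasion = 84 - 1 = 83
Apply floor: max(83, 5) = 83
Hit chance = 83%

83%


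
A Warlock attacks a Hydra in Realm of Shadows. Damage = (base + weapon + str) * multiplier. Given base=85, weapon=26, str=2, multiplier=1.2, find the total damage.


Sum base + weapon + str = 85 + 26 + 2 = 113
Multiply by 1.2:
113 * 1.2 = 135.6

135.6 damage


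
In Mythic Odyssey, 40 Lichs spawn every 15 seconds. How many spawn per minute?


Spawns per minute = count * (60 / interval)
= 40 * (60 / 15)
= 40 * 4.0
= 160.0

160.0 per minute


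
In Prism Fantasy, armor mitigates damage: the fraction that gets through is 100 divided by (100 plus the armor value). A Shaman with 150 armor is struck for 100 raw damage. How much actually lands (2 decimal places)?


actual = 100 * 100 / (100 + 150)
= 100 * 100 / 250
= 10000 / 250
= 40.00

40.00 damage


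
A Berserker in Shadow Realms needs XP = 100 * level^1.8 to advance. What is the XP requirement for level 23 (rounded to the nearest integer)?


XP = 100 * level^1.8
Substitute level = 23:
XP = 100 * 23^1.8
= 100 * 282.5596
= 28256

28256 XP


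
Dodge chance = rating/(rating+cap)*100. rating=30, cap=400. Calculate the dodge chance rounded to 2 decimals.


dodge% = 30 / (30 + 400) * 100
= 30 / 430 * 100
= 0.069767 * 100
= 6.98%

6.98%


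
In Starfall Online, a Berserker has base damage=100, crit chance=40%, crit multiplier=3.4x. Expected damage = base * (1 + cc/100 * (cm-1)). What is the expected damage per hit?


E[dmg] = base * (1 + crit_chance * (crit_mult - 1))
cc as decimal = 40/100 = 0.4
cm - 1 = 3.4 - 1 = 2.4
Bonus factor = 0.4 * 2.4 = 0.96
Total multiplier = 1 + 0.96 = 1.96
Expected damage = 100 * 1.96 = 196.00

196.00 damage


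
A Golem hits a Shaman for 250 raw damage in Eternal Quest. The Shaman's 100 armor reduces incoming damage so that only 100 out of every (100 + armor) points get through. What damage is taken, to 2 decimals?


actual = 250 * 100 / (100 + 100)
= 250 * 100 / 200
= 25000 / 200
= 125.00

125.00 damage


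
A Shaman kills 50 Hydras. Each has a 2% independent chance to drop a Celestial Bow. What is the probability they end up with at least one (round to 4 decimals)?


P(at least one) = 1 - P(none) = 1 - (1-p)^n
p = 2/100 = 0.02
1 - p = 0.98
(1 - p)^50 = 0.98^50 = 0.364170
P(at least one) = 1 - 0.364170 = 0.6358

0.6358


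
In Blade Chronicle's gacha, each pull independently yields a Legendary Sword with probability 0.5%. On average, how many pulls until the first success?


Expected pulls for a geometric distribution = 1/p = 100 / rate%
= 100 / 0.5
= 200.0

200.0 pulls


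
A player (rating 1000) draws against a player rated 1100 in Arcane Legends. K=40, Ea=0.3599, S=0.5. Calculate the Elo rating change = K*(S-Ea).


Elo update: delta = K * (S - Ea), where S = 0.5 (draws)
S - Ea = 0.5 - 0.3599 = 0.1401
Rating change = 40 * 0.1401
= 5.60

5.60 rating points


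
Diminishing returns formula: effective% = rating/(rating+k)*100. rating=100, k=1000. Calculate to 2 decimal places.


effective% = rating / (rating + k) * 100
= 100 / (100 + 1000) * 100
= 100 / 1100 * 100
= 0.090909 * 100
= 9.09%

9.09%


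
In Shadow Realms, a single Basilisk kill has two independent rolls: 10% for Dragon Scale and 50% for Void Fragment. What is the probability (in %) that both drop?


For independent events, P(both) = P(A) * P(B)
= 10% * 50%
= 500 / 100 %
= 5.0%

5.0%


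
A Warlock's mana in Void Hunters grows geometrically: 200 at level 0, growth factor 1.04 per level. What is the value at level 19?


value = base * growth^level
= 200 * 1.04^19
= 200 * 2.106849
= 421.37

421.37 mana


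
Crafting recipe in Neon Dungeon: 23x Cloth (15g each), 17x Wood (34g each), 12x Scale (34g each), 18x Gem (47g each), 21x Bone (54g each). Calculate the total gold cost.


Cost breakdown:
  Cloth: 23 * 15 = 345
  Wood: 17 * 34 = 578
  Scale: 12 * 34 = 408
  Gem: 18 * 47 = 846
  Bone: 21 * 54 = 1134
Total = 345 + 578 + 408 + 846 + 1134 = 3311

3311 gold


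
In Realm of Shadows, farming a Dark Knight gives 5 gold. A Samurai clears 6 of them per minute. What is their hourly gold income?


Gold per minute = 5 * 6 = 30
Gold per hour = 30 * 60 = 1800

1800 gold/hour


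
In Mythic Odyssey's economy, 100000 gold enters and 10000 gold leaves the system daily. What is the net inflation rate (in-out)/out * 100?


Net gold = 100000 - 10000 = 90000
Inflation rate = net / sunk * 100 = 90000 / 10000 * 100
= 9.0 * 100
= 900.00%

900.00%


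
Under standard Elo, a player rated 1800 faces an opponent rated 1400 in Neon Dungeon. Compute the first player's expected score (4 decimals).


Elo expected score: Ea = 1/(1 + 10^((Rb-Ra)/400))
Rb - Ra = 1400 - 1800 = -400
(Rb-Ra)/400 = -400/400 = -1.0
10^-1.0 = 0.1
Ea = 1/(1 + 0.1) = 1/1.1 = 0.9091

0.9091


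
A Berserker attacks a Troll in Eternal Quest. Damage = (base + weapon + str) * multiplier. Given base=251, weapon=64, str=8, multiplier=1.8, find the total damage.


Sum base + weapon + str = 251 + 64 + 8 = 323
Multiply by 1.8:
323 * 1.8 = 581.4

581.4 damage


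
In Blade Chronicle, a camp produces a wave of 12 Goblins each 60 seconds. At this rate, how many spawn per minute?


Spawns per minute = count * (60 / interval)
= 12 * (60 / 60)
= 12 * 1.0
= 12.0

12.0 per minute


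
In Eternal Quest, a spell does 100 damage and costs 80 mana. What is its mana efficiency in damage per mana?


Efficiency = damage / mana
= 100 / 80
= 1.25

1.25 dmg/mana


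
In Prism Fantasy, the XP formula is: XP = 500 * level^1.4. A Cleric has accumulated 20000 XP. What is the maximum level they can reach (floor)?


XP = 500 * level^1.4, so level = (XP / 500)^(1/1.4)
= (20000 / 500)^(1/1.4)
= 40.0^0.7143
= 13.9421
Floor: level = 13

level 13


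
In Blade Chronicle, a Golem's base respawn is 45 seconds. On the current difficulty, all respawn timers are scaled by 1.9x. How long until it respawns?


Respawn time = base * multiplier
= 45 * 1.9
= 85.5 seconds

85.5 seconds


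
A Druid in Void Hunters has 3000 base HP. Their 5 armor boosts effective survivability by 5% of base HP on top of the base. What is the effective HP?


EHP = 3000 * (1 + 5/100)
= 3000 * (1 + 0.05)
= 3000 * 1.05
= 3150.0

3150.0 EHP


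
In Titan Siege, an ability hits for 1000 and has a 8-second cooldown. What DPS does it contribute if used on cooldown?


DPS = damage / cooldown
= 1000 / 8
= 125.00

125.00 DPS


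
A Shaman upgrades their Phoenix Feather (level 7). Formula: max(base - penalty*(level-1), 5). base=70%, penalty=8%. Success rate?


raw_rate = 70 - 8 * (7 - 1)
= 70 - 8 * 6
= 70 - 48
= 22
Apply floor: max(22, 5) = 22%

22%


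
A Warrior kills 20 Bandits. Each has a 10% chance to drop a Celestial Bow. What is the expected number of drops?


Expected drops = kills * (drop_rate / 100)
= 20 * (10 / 100)
= 20 * 0.1
= 2.0

2.0 drops


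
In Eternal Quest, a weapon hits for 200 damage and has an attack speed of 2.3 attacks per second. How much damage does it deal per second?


DPS = damage * attack_speed
= 200 * 2.3
= 460.0

460.0 DPS


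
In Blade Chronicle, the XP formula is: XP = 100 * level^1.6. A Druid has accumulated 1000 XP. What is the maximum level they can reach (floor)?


XP = 100 * level^1.6, so level = (XP / 100)^(1/1.6)
= (1000 / 100)^(1/1.6)
= 10.0^0.625
= 4.217
Floor: level = 4

level 4


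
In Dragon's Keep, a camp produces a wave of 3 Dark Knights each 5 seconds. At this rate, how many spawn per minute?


Spawns per minute = count * (60 / interval)
= 3 * (60 / 5)
= 3 * 12.0
= 36.0

36.0 per minute


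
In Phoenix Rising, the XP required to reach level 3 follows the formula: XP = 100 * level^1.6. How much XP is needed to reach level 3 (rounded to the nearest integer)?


XP = 100 * level^1.6
Substitute level = 3:
XP = 100 * 3^1.6
= 100 * 5.7995
= 580

580 XP


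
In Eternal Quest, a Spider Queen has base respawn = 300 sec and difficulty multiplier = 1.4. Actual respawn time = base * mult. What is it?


Respawn time = base * multiplier
= 300 * 1.4
= 420.0 seconds

420.0 seconds


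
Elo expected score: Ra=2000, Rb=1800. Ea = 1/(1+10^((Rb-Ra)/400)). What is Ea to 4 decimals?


Elo expected score: Ea = 1/(1 + 10^((Rb-Ra)/400))
Rb - Ra = 1800 - 2000 = -200
(Rb-Ra)/400 = -200/400 = -0.5
10^-0.5 = 0.316228
Ea = 1/(1 + 0.316228) = 1/1.316228 = 0.7597

0.7597


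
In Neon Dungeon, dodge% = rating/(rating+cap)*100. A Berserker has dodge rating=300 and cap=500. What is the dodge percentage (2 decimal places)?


dodge% = 300 / (300 + 500) * 100
= 300 / 800 * 100
= 0.375 * 100
= 37.50%

37.50%


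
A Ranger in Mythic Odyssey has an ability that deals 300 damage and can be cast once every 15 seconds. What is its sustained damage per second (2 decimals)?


DPS = damage / cooldown
= 300 / 15
= 20.00

20.00 DPS


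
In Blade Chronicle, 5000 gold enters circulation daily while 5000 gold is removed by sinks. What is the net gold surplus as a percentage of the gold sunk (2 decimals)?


Net gold = 5000 - 5000 = 0
Inflation rate = net / sunk * 100 = 0 / 5000 * 100
= 0.0 * 100
= 0.00%

0.00%


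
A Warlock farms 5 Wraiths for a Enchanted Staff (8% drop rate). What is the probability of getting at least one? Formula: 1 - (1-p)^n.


P(at least one) = 1 - P(none) = 1 - (1-p)^n
p = 8/100 = 0.08
1 - p = 0.92
(1 - p)^5 = 0.92^5 = 0.659082
P(at least one) = 1 - 0.659082 = 0.3409

0.3409


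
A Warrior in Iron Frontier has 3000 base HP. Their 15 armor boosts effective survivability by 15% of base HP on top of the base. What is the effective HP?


EHP = 3000 * (1 + 15/100)
= 3000 * (1 + 0.15)
= 3000 * 1.15
= 3450.0

3450.0 EHP


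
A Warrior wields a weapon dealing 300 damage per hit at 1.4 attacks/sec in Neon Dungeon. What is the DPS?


DPS = damage * attack_speed
= 300 * 1.4
= 420.0

420.0 DPS


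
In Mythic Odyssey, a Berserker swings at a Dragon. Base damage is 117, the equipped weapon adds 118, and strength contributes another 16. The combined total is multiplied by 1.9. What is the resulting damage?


Sum base + weapon + str = 117 + 118 + 16 = 251
Multiply by 1.9:
251 * 1.9 = 476.9

476.9 damage


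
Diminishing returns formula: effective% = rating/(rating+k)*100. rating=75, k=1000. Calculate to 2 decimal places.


effective% = rating / (rating + k) * 100
= 75 / (75 + 1000) * 100
= 75 / 1075 * 100
= 0.069767 * 100
= 6.98%

6.98%


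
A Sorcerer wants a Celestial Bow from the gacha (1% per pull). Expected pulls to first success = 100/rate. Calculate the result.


Expected pulls for a geometric distribution = 1/p = 100 / rate%
= 100 / 1
= 100.0

100.0 pulls


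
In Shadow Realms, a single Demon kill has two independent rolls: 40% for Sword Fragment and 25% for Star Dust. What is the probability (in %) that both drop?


For independent events, P(both) = P(A) * P(B)
= 40% * 25%
= 1000 / 100 %
= 10.0%

10.0%


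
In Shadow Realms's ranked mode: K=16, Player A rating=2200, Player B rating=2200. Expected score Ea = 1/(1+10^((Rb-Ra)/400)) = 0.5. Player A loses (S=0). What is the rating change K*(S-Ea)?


Elo update: delta = K * (S - Ea), where S = 0 (loses)
S - Ea = 0 - 0.5 = -0.5
Rating change = 16 * -0.5
= -8.00

-8.00 rating points


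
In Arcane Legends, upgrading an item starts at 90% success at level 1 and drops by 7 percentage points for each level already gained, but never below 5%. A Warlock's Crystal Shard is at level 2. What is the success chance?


raw_rate = 90 - 7 * (2 - 1)
= 90 - 7 * 1
= 90 - 7
= 83
Apply floor: max(83, 5) = 83%

83%


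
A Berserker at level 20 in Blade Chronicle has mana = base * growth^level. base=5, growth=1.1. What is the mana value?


value = base * growth^level
= 5 * 1.1^20
= 5 * 6.7275
= 33.64

33.64 mana


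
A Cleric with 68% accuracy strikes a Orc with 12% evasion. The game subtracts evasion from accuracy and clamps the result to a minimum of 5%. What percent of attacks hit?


accuracy - evasion = 68 - 12 = 56
Apply floor: max(56, 5) = 56
Hit chance = 56%

56%


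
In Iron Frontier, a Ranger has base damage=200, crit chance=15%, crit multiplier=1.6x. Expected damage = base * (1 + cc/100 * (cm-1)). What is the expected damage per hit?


E[dmg] = base * (1 + crit_chance * (crit_mult - 1))
cc as decimal = 15/100 = 0.15
cm - 1 = 1.6 - 1 = 0.6
Bonus factor = 0.15 * 0.6 = 0.09
Total multiplier = 1 + 0.09 = 1.09
Expected damage = 200 * 1.09 = 218.00

218.00 damage


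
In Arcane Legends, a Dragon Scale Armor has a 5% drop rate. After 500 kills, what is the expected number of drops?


Expected drops = kills * (drop_rate / 100)
= 500 * (5 / 100)
= 500 * 0.05
= 25.0

25.0 drops


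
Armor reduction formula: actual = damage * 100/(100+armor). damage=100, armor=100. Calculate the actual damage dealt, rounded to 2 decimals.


actual = 100 * 100 / (100 + 100)
= 100 * 100 / 200
= 10000 / 200
= 50.00

50.00 damage


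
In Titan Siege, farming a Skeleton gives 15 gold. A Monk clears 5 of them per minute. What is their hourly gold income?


Gold per minute = 15 * 5 = 75
Gold per hour = 75 * 60 = 4500

4500 gold/hour


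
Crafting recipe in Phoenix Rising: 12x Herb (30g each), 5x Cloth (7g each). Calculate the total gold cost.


Cost breakdown:
  Herb: 12 * 30 = 360
  Cloth: 5 * 7 = 35
Total = 360 + 35 = 395

395 gold


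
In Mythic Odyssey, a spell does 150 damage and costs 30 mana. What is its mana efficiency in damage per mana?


Efficiency = damage / mana
= 150 / 30
= 5.00

5.00 dmg/mana


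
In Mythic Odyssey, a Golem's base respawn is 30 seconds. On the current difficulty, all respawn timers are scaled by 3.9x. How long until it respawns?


Respawn time = base * multiplier
= 30 * 3.9
= 117.0 seconds

117.0 seconds


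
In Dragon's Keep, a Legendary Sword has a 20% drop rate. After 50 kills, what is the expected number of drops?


Expected drops = kills * (drop_rate / 100)
= 50 * (20 / 100)
= 50 * 0.2
= 10.0

10.0 drops


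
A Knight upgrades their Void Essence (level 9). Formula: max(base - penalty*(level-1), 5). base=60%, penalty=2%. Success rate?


raw_rate = 60 - 2 * (9 - 1)
= 60 - 2 * 8
= 60 - 16
= 44
Apply floor: max(44, 5) = 44%

44%


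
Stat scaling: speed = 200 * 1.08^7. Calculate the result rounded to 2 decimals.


value = base * growth^level
= 200 * 1.08^7
= 200 * 1.713824
= 342.76

342.76 speed


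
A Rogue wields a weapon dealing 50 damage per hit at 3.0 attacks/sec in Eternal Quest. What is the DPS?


DPS = damage * attack_speed
= 50 * 3.0
= 150.0

150.0 DPS


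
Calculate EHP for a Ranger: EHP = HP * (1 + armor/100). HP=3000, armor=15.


EHP = 3000 * (1 + 15/100)
= 3000 * (1 + 0.15)
= 3000 * 1.15
= 3450.0

3450.0 EHP


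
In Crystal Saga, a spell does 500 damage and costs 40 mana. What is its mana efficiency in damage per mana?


Efficiency = damage / mana
= 500 / 40
= 12.50

12.50 dmg/mana


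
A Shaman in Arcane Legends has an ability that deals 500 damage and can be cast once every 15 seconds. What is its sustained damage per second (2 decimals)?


DPS = damage / cooldown
= 500 / 15
= 33.33

33.33 DPS


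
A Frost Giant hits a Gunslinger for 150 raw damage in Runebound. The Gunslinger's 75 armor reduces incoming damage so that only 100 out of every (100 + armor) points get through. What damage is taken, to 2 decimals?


actual = 150 * 100 / (100 + 75)
= 150 * 100 / 175
= 15000 / 175
= 85.71

85.71 damage


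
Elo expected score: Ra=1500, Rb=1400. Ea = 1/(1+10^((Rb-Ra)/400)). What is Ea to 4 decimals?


Elo expected score: Ea = 1/(1 + 10^((Rb-Ra)/400))
Rb - Ra = 1400 - 1500 = -100
(Rb-Ra)/400 = -100/400 = -0.25
10^-0.25 = 0.562341
Ea = 1/(1 + 0.562341) = 1/1.562341 = 0.6401

0.6401


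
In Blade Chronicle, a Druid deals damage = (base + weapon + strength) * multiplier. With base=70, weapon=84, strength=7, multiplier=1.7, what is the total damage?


Sum base + weapon + str = 70 + 84 + 7 = 161
Multiply by 1.7:
161 * 1.7 = 273.7

273.7 damage


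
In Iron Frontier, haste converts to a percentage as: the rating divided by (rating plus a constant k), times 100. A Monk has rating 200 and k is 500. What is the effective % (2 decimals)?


effective% = rating / (rating + k) * 100
= 200 / (200 + 500) * 100
= 200 / 700 * 100
= 0.285714 * 100
= 28.57%

28.57%
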